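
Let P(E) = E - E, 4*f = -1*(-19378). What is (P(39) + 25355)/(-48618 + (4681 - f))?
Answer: -50710/97563 ≈ -0.51977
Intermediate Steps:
f = 9689/2 (f = (-1*(-19378))/4 = (¼)*19378 = 9689/2 ≈ 4844.5)
P(E) = 0
(P(39) + 25355)/(-48618 + (4681 - f)) = (0 + 25355)/(-48618 + (4681 - 1*9689/2)) = 25355/(-48618 + (4681 - 9689/2)) = 25355/(-48618 - 327/2) = 25355/(-97563/2) = 25355*(-2/97563) = -50710/97563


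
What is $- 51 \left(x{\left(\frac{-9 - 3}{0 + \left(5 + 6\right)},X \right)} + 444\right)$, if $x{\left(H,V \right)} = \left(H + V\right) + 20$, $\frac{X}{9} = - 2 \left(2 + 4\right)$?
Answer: $- \frac{199104}{11} \approx -18100.0$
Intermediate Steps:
$X = -108$ ($X = 9 \left(- 2 \left(2 + 4\right)\right) = 9 \left(\left(-2\right) 6\right) = 9 \left(-12\right) = -108$)
$x{\left(H,V \right)} = 20 + H + V$
$- 51 \left(x{\left(\frac{-9 - 3}{0 + \left(5 + 6\right)},X \right)} + 444\right) = - 51 \left(\left(20 + \frac{-9 - 3}{0 + \left(5 + 6\right)} - 108\right) + 444\right) = - 51 \left(\left(20 - \frac{12}{0 + 11} - 108\right) + 444\right) = - 51 \left(\left(20 - \frac{12}{11} - 108\right) + 444\right) = - 51 \left(- \frac{980}{11} + 444\right) = \left(-51\right) \frac{3904}{11} = - \frac{199104}{11}$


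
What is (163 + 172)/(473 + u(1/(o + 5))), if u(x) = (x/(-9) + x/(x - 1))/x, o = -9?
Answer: 15075/21244 ≈ 0.70961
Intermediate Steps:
u(x) = (-x/9 + x/(-1 + x))/x (u(x) = (x*(-1/9) + x/(-1 + x))/x = (-x/9 + x/(-1 + x))/x)
(163 + 172)/(473 + u(1/(o + 5))) = (163 + 172)/(473 + (10 - 1/(-9 + 5))/(9*(-1 + 1/(-9 + 5)))) = 335/(473 + (10 - 1/(-4))/(9*(-1 + 1/(-4)))) = 335/(473 + (10 - 1*(-1/4))/(9*(-1 - 1/4))) = 335/(473 + (10 + 1/4)/(9*(-5/4))) = 335/(473 + (1/9)*(-4/5)*(41/4)) = 335/(473 - 41/45) = 335/(21244/45) = 335*(45/21244) = 15075/21244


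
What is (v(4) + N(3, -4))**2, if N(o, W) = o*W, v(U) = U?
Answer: 64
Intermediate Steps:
N(o, W) = W*o
(v(4) + N(3, -4))**2 = (4 - 4*3)**2 = (4 - 12)**2 = (-8)**2 = 64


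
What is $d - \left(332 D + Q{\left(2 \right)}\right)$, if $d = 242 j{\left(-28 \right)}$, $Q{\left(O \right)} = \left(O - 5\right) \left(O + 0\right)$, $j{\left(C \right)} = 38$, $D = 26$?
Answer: $570$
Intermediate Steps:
$Q{\left(O \right)} = O \left(-5 + O\right)$ ($Q{\left(O \right)} = \left(-5 + O\right) O = O \left(-5 + O\right)$)
$d = 9196$ ($d = 242 \cdot 38 = 9196$)
$d - \left(332 D + Q{\left(2 \right)}\right) = 9196 - \left(332 \cdot 26 + 2 \left(-5 + 2\right)\right) = 9196 - \left(8632 + 2 \left(-3\right)\right) = 9196 - \left(8632 - 6\right) = 9196 - 8626 = 570$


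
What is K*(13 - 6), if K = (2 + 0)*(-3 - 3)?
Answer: -84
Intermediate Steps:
K = -12 (K = 2*(-6) = -12)
K*(13 - 6) = -12*(13 - 6) = -12*7 = -84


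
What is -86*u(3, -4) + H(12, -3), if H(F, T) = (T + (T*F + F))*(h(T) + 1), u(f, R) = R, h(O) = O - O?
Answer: 317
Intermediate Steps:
h(O) = 0
H(F, T) = F + T + F*T (H(F, T) = (T + (T*F + F))*(0 + 1) = (T + (F*T + F))*1 = (T + (F + F*T))*1 = (F + T + F*T)*1 = F + T + F*T)
-86*u(3, -4) + H(12, -3) = -86*(-4) + (12 - 3 + 12*(-3)) = 344 + (12 - 3 - 36) = 344 - 27 = 317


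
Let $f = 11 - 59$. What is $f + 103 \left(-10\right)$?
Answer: $-1078$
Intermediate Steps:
$f = -48$
$f + 103 \left(-10\right) = -48 + 103 \left(-10\right) = -48 - 1030 = -1078$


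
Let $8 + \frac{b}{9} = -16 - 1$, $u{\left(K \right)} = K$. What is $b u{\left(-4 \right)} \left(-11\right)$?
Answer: $-9900$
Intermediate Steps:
$b = -225$ ($b = -72 + 9 \left(-16 - 1\right) = -72 + 9 \left(-17\right) = -72 - 153 = -225$)
$b u{\left(-4 \right)} \left(-11\right) = \left(-225\right) \left(-4\right) \left(-11\right) = 900 \left(-11\right) = -9900$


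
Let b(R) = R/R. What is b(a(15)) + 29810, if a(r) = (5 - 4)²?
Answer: 29811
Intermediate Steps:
a(r) = 1 (a(r) = 1² = 1)
b(R) = 1
b(a(15)) + 29810 = 1 + 29810 = 29811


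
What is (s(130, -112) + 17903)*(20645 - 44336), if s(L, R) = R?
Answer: -421486581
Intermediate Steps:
(s(130, -112) + 17903)*(20645 - 44336) = (-112 + 17903)*(20645 - 44336) = 17791*(-23691) = -421486581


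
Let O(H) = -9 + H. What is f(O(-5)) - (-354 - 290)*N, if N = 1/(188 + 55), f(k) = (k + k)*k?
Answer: 95900/243 ≈ 394.65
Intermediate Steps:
f(k) = 2*k² (f(k) = (2*k)*k = 2*k²)
N = 1/243 ≈ 0.0041152
f(O(-5)) - (-354 - 290)*N = 2*(-9 - 5)² - (-354 - 290)/243 = 2*(-14)² - (-644)/243 = 2*196 - 1*(-644/243) = 392 + 644/243 = 95900/243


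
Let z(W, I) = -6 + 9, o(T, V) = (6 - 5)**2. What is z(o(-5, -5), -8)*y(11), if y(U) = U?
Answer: 33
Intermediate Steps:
o(T, V) = 1 (o(T, V) = 1**2 = 1)
z(W, I) = 3
z(o(-5, -5), -8)*y(11) = 3*11 = 33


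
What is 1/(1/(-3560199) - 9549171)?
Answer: -3560199/33996949045030 ≈ -1.0472e-7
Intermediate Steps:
1/(1/(-3560199) - 9549171) = 1/(-1/3560199 - 9549171) = 1/(-33996949045030/3560199) = -3560199/33996949045030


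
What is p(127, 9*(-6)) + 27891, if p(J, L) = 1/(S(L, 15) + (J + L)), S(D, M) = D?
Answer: 529930/19 ≈ 27891.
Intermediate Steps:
p(J, L) = 1/(J + 2*L) (p(J, L) = 1/(L + (J + L)) = 1/(J + 2*L))
p(127, 9*(-6)) + 27891 = 1/(127 + 2*(9*(-6))) + 27891 = 1/(127 + 2*(-54)) + 27891 = 1/(127 - 108) + 27891 = 1/19 + 27891 = 529930/19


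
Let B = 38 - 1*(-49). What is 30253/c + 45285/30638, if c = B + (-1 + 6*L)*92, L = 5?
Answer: 1051651589/84407690 ≈ 12.459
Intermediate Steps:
B = 87 (B = 38 + 49 = 87)
c = 2755 (c = 87 + (-1 + 6*5)*92 = 87 + (-1 + 30)*92 = 87 + 29*92 = 87 + 2668 = 2755)
30253/c + 45285/30638 = 30253/2755 + 45285/30638 = 1051651589/84407690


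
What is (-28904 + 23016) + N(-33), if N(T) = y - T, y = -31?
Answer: -5886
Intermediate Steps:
N(T) = -31 - T
(-28904 + 23016) + N(-33) = (-28904 + 23016) + (-31 - 1*(-33)) = -5888 + (-31 + 33) = -5888 + 2 = -5886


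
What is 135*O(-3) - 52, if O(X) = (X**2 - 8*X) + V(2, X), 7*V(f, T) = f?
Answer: 31091/7 ≈ 4441.6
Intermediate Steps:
V(f, T) = f/7
O(X) = 2/7 + X**2 - 8*X (O(X) = (X**2 - 8*X) + (1/7)*2 = (X**2 - 8*X) + 2/7 = 2/7 + X**2 - 8*X)
135*O(-3) - 52 = 135*(2/7 + (-3)**2 - 8*(-3)) - 52 = 135*(2/7 + 9 + 24) - 52 = 135*(233/7) - 52 = 31455/7 - 52 = 31091/7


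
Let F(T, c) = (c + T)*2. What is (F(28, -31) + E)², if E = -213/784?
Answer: 24176889/614656 ≈ 39.334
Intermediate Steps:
E = -213/784 (E = -213*1/784 = -213/784 ≈ -0.27168)
F(T, c) = 2*T + 2*c (F(T, c) = (T + c)*2 = 2*T + 2*c)
(F(28, -31) + E)² = ((2*28 + 2*(-31)) - 213/784)² = ((56 - 62) - 213/784)² = (-6 - 213/784)² = (-4917/784)² = 24176889/614656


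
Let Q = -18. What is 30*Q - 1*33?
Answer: -573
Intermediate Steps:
30*Q - 1*33 = 30*(-18) - 1*33 = -540 - 33 = -573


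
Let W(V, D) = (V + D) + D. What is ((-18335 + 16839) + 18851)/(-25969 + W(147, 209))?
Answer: -5785/8468 ≈ -0.68316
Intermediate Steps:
W(V, D) = V + 2*D (W(V, D) = (D + V) + D = V + 2*D)
((-18335 + 16839) + 18851)/(-25969 + W(147, 209)) = ((-18335 + 16839) + 18851)/(-25969 + (147 + 2*209)) = (-1496 + 18851)/(-25969 + (147 + 418)) = 17355/(-25969 + 565) = 17355/(-25404) = 17355*(-1/25404) = -5785/8468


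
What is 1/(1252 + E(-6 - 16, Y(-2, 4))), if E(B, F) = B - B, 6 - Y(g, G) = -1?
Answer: 1/1252 ≈ 0.00079872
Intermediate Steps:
Y(g, G) = 7 (Y(g, G) = 6 - 1*(-1) = 6 + 1 = 7)
E(B, F) = 0
1/(1252 + E(-6 - 16, Y(-2, 4))) = 1/(1252 + 0) = 1/1252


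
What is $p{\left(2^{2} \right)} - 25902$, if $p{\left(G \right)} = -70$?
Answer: $-25972$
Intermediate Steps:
$p{\left(2^{2} \right)} - 25902 = -70 - 25902 = -25972$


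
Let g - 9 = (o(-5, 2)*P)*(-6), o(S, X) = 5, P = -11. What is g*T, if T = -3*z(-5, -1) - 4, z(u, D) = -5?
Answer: 3729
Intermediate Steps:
T = 11 (T = -3*(-5) - 4 = 15 - 4 = 11)
g = 339 (g = 9 + (5*(-11))*(-6) = 9 - 55*(-6) = 9 + 330 = 339)
g*T = 339*11 = 3729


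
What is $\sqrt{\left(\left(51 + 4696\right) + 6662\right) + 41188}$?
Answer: $\sqrt{52597} \approx 229.34$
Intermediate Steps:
$\sqrt{\left(\left(51 + 4696\right) + 6662\right) + 41188} = \sqrt{\left(4747 + 6662\right) + 41188} = \sqrt{11409 + 41188} = \sqrt{52597}$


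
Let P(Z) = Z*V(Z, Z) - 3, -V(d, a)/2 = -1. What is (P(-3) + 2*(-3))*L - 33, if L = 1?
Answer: -48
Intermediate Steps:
V(d, a) = 2 (V(d, a) = -2*(-1) = 2)
P(Z) = -3 + 2*Z (P(Z) = Z*2 - 3 = 2*Z - 3 = -3 + 2*Z)
(P(-3) + 2*(-3))*L - 33 = ((-3 + 2*(-3)) + 2*(-3))*1 - 33 = ((-3 - 6) - 6)*1 - 33 = (-9 - 6)*1 - 33 = -15*1 - 33 = -15 - 33 = -48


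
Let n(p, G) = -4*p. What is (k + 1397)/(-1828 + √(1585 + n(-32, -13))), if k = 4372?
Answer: -10545732/3339871 - 5769*√1713/3339871 ≈ -3.2290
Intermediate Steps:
(k + 1397)/(-1828 + √(1585 + n(-32, -13))) = (4372 + 1397)/(-1828 + √(1585 - 4*(-32))) = 5769/(-1828 + √(1585 + 128)) = 5769/(-1828 + √1713)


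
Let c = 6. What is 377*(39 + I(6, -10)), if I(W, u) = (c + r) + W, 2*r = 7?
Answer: 41093/2 ≈ 20547.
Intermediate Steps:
r = 7/2 (r = (½)*7 = 7/2 ≈ 3.5000)
I(W, u) = 19/2 + W (I(W, u) = (6 + 7/2) + W = 19/2 + W)
377*(39 + I(6, -10)) = 377*(39 + (19/2 + 6)) = 377*(39 + 31/2) = 377*(109/2) = 41093/2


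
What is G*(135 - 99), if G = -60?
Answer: -2160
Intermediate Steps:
G*(135 - 99) = -60*(135 - 99) = -60*36 = -2160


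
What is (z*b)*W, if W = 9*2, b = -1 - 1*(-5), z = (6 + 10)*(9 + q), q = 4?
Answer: 14976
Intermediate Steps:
z = 208 (z = (6 + 10)*(9 + 4) = 16*13 = 208)
b = 4 (b = -1 + 5 = 4)
W = 18
(z*b)*W = (208*4)*18 = 832*18 = 14976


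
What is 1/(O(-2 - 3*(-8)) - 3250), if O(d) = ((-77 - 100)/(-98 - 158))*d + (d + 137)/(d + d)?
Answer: -1408/4549495 ≈ -0.00030949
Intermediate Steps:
O(d) = 177*d/256 + (137 + d)/(2*d) (O(d) = (-177/(-256))*d + (137 + d)/((2*d)) = (-177*(-1/256))*d + (137 + d)*(1/(2*d)) = 177*d/256 + (137 + d)/(2*d))
1/(O(-2 - 3*(-8)) - 3250) = 1/((17536 + (-2 - 3*(-8))*(128 + 177*(-2 - 3*(-8))))/(256*(-2 - 3*(-8))) - 3250) = 1/((17536 + (-2 + 24)*(128 + 177*(-2 + 24)))/(256*(-2 + 24)) - 3250) = 1/((1/256)*(17536 + 22*(128 + 177*22))/22 - 3250) = 1/((1/256)*(1/22)*(17536 + 22*(128 + 3894)) - 3250) = 1/((1/256)*(1/22)*(17536 + 22*4022) - 3250) = 1/((1/256)*(1/22)*(17536 + 88484) - 3250) = 1/((1/256)*(1/22)*106020 - 3250) = 1/(26505/1408 - 3250) = 1/(-4549495/1408) = -1408/4549495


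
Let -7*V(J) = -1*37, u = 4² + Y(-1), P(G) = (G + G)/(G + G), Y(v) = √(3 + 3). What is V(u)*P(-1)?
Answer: 37/7 ≈ 5.2857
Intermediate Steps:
Y(v) = √6
P(G) = 1 (P(G) = (2*G)/((2*G)) = (2*G)*(1/(2*G)) = 1)
u = 16 + √6 (u = 4² + √6 = 16 + √6 ≈ 18.449)
V(J) = 37/7 (V(J) = -(-1)*37/7 = -⅐*(-37) = 37/7)
V(u)*P(-1) = (37/7)*1 = 37/7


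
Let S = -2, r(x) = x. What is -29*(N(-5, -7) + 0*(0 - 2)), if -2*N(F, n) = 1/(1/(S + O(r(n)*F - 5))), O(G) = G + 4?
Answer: 464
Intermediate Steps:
O(G) = 4 + G
N(F, n) = 3/2 - F*n/2 (N(F, n) = -(1 + (n*F - 5)/2) = -(1 + (F*n - 5)/2) = -(1 + (-5 + F*n)/2) = -(-3/2 + F*n/2) = -(-3 + F*n)/2 = 3/2 - F*n/2)
-29*(N(-5, -7) + 0*(0 - 2)) = -29*((3/2 - ½*(-5)*(-7)) + 0*(0 - 2)) = -29*((3/2 - 35/2) + 0*(-2)) = -29*(-16 + 0) = -29*(-16) = 464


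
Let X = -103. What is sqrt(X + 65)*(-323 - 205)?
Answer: -528*I*sqrt(38) ≈ -3254.8*I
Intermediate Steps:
sqrt(X + 65)*(-323 - 205) = sqrt(-103 + 65)*(-323 - 205) = sqrt(-38)*(-528) = (I*sqrt(38))*(-528) = -528*I*sqrt(38)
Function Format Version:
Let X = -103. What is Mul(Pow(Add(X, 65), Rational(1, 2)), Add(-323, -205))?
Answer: Mul(-528, I, Pow(38, Rational(1, 2))) ≈ Mul(-3254.8, I)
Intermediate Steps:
Mul(Pow(Add(X, 65), Rational(1, 2)), Add(-323, -205)) = Mul(Pow(Add(-103, 65), Rational(1, 2)), Add(-323, -205)) = Mul(Pow(-38, Rational(1, 2)), -528) = Mul(Mul(I, Pow(38, Rational(1, 2))), -528) = Mul(-528, I, Pow(38, Rational(1, 2)))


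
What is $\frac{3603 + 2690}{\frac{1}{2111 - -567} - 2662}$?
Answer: $- \frac{2407522}{1018405} \approx -2.364$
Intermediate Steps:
$\frac{3603 + 2690}{\frac{1}{2111 - -567} - 2662} = \frac{6293}{\frac{1}{2111 + 567} - 2662} = \frac{6293}{\frac{1}{2678} - 2662} = \frac{6293}{- \frac{7128835}{2678}} = 6293 \left(- \frac{2678}{7128835}\right) = - \frac{2407522}{1018405}$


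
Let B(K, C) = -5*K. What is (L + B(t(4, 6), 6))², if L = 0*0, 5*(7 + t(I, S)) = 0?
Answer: 1225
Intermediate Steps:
t(I, S) = -7 (t(I, S) = -7 + (⅕)*0 = -7 + 0 = -7)
L = 0
(L + B(t(4, 6), 6))² = (0 - 5*(-7))² = (0 + 35)² = 35² = 1225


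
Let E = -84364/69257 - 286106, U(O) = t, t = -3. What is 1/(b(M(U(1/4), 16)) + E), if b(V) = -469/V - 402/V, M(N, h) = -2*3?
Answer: -415542/118829242789 ≈ -3.4970e-6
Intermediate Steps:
U(O) = -3
M(N, h) = -6
b(V) = -871/V
E = -19814927606/69257 (E = -84364*1/69257 - 286106 = -84364/69257 - 286106 = -19814927606/69257 ≈ -2.8611e+5)
1/(b(M(U(1/4), 16)) + E) = 1/(-871/(-6) - 19814927606/69257) = 1/(-871*(-⅙) - 19814927606/69257) = 1/(871/6 - 19814927606/69257) = 1/(-118829242789/415542) = -415542/118829242789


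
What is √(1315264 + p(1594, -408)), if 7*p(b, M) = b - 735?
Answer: √64453949/7 ≈ 1146.9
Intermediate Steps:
p(b, M) = -105 + b/7 (p(b, M) = (b - 735)/7 = (-735 + b)/7 = -105 + b/7)
√(1315264 + p(1594, -408)) = √(1315264 + (-105 + (⅐)*1594)) = √(1315264 + (-105 + 1594/7)) = √(1315264 + 859/7) = √(9207707/7) = √64453949/7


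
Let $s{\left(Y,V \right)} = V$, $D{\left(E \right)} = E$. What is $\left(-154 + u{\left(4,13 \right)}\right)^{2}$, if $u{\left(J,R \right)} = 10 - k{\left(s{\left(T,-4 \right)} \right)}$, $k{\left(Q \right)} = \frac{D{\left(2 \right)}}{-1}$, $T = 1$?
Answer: $20164$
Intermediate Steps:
$k{\left(Q \right)} = -2$ ($k{\left(Q \right)} = \frac{2}{-1} = 2 \left(-1\right) = -2$)
$u{\left(J,R \right)} = 12$ ($u{\left(J,R \right)} = 10 - -2 = 10 + 2 = 12$)
$\left(-154 + u{\left(4,13 \right)}\right)^{2} = \left(-154 + 12\right)^{2} = \left(-142\right)^{2} = 20164$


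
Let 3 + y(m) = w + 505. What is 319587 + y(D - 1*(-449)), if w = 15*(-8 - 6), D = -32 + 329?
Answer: 319879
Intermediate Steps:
D = 297
w = -210 (w = 15*(-14) = -210)
y(m) = 292 (y(m) = -3 + (-210 + 505) = -3 + 295 = 292)
319587 + y(D - 1*(-449)) = 319587 + 292 = 319879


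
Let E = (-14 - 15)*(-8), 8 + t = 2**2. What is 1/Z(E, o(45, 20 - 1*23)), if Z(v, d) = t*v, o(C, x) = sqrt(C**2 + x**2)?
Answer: -1/928 ≈ -0.0010776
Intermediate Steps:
t = -4 (t = -8 + 2**2 = -8 + 4 = -4)
E = 232 (E = -29*(-8) = 232)
Z(v, d) = -4*v
1/Z(E, o(45, 20 - 1*23)) = 1/(-4*232) = 1/(-928) = -1/928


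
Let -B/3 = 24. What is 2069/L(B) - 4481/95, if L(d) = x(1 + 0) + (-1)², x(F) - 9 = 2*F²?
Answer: 142783/1140 ≈ 125.25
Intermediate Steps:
x(F) = 9 + 2*F²
B = -72 (B = -3*24 = -72)
L(d) = 12 (L(d) = (9 + 2*(1 + 0)²) + (-1)² = (9 + 2*1²) + 1 = (9 + 2*1) + 1 = (9 + 2) + 1 = 11 + 1 = 12)
2069/L(B) - 4481/95 = 2069/12 - 4481/95 = 142783/1140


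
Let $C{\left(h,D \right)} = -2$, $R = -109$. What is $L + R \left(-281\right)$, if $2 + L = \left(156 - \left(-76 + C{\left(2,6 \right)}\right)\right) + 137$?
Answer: $30998$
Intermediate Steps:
$L = 369$ ($L = -2 + \left(\left(156 + \left(76 - -2\right)\right) + 137\right) = -2 + \left(\left(156 + \left(76 + 2\right)\right) + 137\right) = -2 + \left(\left(156 + 78\right) + 137\right) = -2 + \left(234 + 137\right) = -2 + 371 = 369$)
$L + R \left(-281\right) = 369 - -30629 = 369 + 30629 = 30998$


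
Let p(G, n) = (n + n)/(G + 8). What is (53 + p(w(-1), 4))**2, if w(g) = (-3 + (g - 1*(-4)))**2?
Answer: 2916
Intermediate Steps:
w(g) = (1 + g)**2 (w(g) = (-3 + (g + 4))**2 = (-3 + (4 + g))**2 = (1 + g)**2)
p(G, n) = 2*n/(8 + G) (p(G, n) = (2*n)/(8 + G) = 2*n/(8 + G))
(53 + p(w(-1), 4))**2 = (53 + 2*4/(8 + (1 - 1)**2))**2 = (53 + 2*4/(8 + 0**2))**2 = (53 + 2*4/(8 + 0))**2 = (53 + 2*4/8)**2 = (53 + 2*4*(1/8))**2 = (53 + 1)**2 = 54**2 = 2916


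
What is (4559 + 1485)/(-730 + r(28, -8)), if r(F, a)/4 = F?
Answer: -3022/309 ≈ -9.7799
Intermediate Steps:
r(F, a) = 4*F
(4559 + 1485)/(-730 + r(28, -8)) = (4559 + 1485)/(-730 + 4*28) = 6044/(-730 + 112) = 6044/(-618) = 6044*(-1/618) = -3022/309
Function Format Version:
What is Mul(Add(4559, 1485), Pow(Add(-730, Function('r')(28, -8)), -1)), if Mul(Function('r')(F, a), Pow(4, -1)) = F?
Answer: Rational(-3022, 309) ≈ -9.7799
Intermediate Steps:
Function('r')(F, a) = Mul(4, F)
Mul(Add(4559, 1485), Pow(Add(-730, Function('r')(28, -8)), -1)) = Mul(Add(4559, 1485), Pow(Add(-730, Mul(4, 28)), -1)) = Mul(6044, Pow(Add(-730, 112), -1)) = Mul(6044, Pow(-618, -1)) = Mul(6044, Rational(-1, 618)) = Rational(-3022, 309)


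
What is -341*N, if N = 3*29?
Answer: -29667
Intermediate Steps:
N = 87
-341*N = -341*87 = -29667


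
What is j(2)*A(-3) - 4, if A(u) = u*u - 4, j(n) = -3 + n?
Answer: -9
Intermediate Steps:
A(u) = -4 + u² (A(u) = u² - 4 = -4 + u²)
j(2)*A(-3) - 4 = (-3 + 2)*(-4 + (-3)²) - 4 = -(-4 + 9) - 4 = -1*5 - 4 = -5 - 4 = -9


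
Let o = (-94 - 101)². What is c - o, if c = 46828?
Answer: 8803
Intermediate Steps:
o = 38025 (o = (-195)² = 38025)
c - o = 46828 - 1*38025 = 46828 - 38025 = 8803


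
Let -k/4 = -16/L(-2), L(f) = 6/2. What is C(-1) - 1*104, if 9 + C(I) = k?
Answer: -275/3 ≈ -91.667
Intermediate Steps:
L(f) = 3 (L(f) = 6*(½) = 3)
k = 64/3 (k = -(-64)/3 = -4*(-16/3) = 64/3 ≈ 21.333)
C(I) = 37/3 (C(I) = -9 + 64/3 = 37/3)
C(-1) - 1*104 = 37/3 - 1*104 = 37/3 - 104 = -275/3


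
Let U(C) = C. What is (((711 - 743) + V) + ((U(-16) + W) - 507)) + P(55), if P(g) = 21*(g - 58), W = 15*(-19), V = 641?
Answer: -262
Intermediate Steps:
W = -285
P(g) = -1218 + 21*g (P(g) = 21*(-58 + g) = -1218 + 21*g)
(((711 - 743) + V) + ((U(-16) + W) - 507)) + P(55) = (((711 - 743) + 641) + ((-16 - 285) - 507)) + (-1218 + 21*55) = ((-32 + 641) + (-301 - 507)) + (-1218 + 1155) = (609 - 808) - 63 = -199 - 63 = -262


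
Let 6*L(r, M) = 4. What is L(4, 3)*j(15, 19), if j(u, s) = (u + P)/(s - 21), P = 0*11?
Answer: -5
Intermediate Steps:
L(r, M) = 2/3 (L(r, M) = (1/6)*4 = 2/3)
P = 0
j(u, s) = u/(-21 + s) (j(u, s) = (u + 0)/(s - 21) = u/(-21 + s))
L(4, 3)*j(15, 19) = 2*(15/(-21 + 19))/3 = 2*(15/(-2))/3 = 2*(15*(-1/2))/3 = (2/3)*(-15/2) = -5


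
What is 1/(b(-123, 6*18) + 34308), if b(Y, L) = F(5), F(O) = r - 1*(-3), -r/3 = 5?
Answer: 1/34296 ≈ 2.9158e-5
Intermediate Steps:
r = -15 (r = -3*5 = -15)
F(O) = -12 (F(O) = -15 - 1*(-3) = -15 + 3 = -12)
b(Y, L) = -12
1/(b(-123, 6*18) + 34308) = 1/(-12 + 34308) = 1/34296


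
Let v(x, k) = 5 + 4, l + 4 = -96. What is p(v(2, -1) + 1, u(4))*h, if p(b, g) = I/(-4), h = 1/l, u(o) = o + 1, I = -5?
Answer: -1/80 ≈ -0.012500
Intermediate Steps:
l = -100 (l = -4 - 96 = -100)
v(x, k) = 9
u(o) = 1 + o
h = -1/100 (h = 1/(-100) = -1/100 ≈ -0.010000)
p(b, g) = 5/4 (p(b, g) = -5/(-4) = -5*(-¼) = 5/4)
p(v(2, -1) + 1, u(4))*h = (5/4)*(-1/100) = -1/80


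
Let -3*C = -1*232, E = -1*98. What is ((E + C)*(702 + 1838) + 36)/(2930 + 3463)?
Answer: -157372/19179 ≈ -8.2054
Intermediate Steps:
E = -98
C = 232/3 (C = -(-1)*232/3 = -⅓*(-232) = 232/3 ≈ 77.333)
((E + C)*(702 + 1838) + 36)/(2930 + 3463) = ((-98 + 232/3)*(702 + 1838) + 36)/(2930 + 3463) = (-62/3*2540 + 36)/6393 = (-157480/3 + 36)*(1/6393) = -157372/3*1/6393 = -157372/19179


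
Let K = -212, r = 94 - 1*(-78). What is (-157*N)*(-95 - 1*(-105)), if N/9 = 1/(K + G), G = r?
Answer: 1413/4 ≈ 353.25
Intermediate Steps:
r = 172 (r = 94 + 78 = 172)
G = 172
N = -9/40 (N = 9/(-212 + 172) = 9/(-40) = 9*(-1/40) = -9/40 ≈ -0.22500)
(-157*N)*(-95 - 1*(-105)) = (-157*(-9/40))*(-95 - 1*(-105)) = 1413*(-95 + 105)/40 = (1413/40)*10 = 1413/4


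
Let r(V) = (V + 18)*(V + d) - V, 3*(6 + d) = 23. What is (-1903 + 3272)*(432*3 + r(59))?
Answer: 24265525/3 ≈ 8.0885e+6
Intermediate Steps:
d = 5/3 (d = -6 + (⅓)*23 = -6 + 23/3 = 5/3 ≈ 1.6667)
r(V) = -V + (18 + V)*(5/3 + V) (r(V) = (V + 18)*(V + 5/3) - V = (18 + V)*(5/3 + V) - V = -V + (18 + V)*(5/3 + V))
(-1903 + 3272)*(432*3 + r(59)) = (-1903 + 3272)*(432*3 + (30 + 59² + (56/3)*59)) = 1369*(1296 + (30 + 3481 + 3304/3)) = 1369*(1296 + 13837/3) = 1369*(17725/3) = 24265525/3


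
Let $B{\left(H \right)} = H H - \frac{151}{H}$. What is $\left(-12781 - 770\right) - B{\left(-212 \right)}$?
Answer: $- \frac{12401091}{212} \approx -58496.0$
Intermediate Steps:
$B{\left(H \right)} = H^{2} - \frac{151}{H}$
$\left(-12781 - 770\right) - B{\left(-212 \right)} = \left(-12781 - 770\right) - \frac{-151 + \left(-212\right)^{3}}{-212} = -13551 - - \frac{-151 - 9528128}{212} = -13551 - \left(- \frac{1}{212}\right) \left(-9528279\right) = -13551 - \frac{9528279}{212} = - \frac{12401091}{212}$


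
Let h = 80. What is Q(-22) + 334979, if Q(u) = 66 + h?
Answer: 335125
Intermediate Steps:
Q(u) = 146 (Q(u) = 66 + 80 = 146)
Q(-22) + 334979 = 146 + 334979 = 335125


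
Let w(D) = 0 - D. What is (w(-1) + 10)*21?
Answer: 231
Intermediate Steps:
w(D) = -D
(w(-1) + 10)*21 = (-1*(-1) + 10)*21 = (1 + 10)*21 = 11*21 = 231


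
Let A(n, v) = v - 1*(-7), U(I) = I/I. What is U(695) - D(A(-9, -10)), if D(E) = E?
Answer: 4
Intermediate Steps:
U(I) = 1
A(n, v) = 7 + v (A(n, v) = v + 7 = 7 + v)
U(695) - D(A(-9, -10)) = 1 - (7 - 10) = 1 - 1*(-3) = 1 + 3 = 4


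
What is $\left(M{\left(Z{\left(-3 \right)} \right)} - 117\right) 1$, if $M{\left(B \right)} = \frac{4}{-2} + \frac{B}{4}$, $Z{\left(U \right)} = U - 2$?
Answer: $- \frac{481}{4} \approx -120.25$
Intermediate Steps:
$Z{\left(U \right)} = -2 + U$
$M{\left(B \right)} = -2 + \frac{B}{4}$ ($M{\left(B \right)} = 4 \left(- \frac{1}{2}\right) + B \frac{1}{4} = -2 + \frac{B}{4}$)
$\left(M{\left(Z{\left(-3 \right)} \right)} - 117\right) 1 = \left(\left(-2 + \frac{-2 - 3}{4}\right) - 117\right) 1 = \left(\left(-2 + \frac{1}{4} \left(-5\right)\right) - 117\right) 1 = \left(\left(-2 - \frac{5}{4}\right) - 117\right) 1 = \left(- \frac{13}{4} - 117\right) 1 = \left(- \frac{481}{4}\right) 1 = - \frac{481}{4}$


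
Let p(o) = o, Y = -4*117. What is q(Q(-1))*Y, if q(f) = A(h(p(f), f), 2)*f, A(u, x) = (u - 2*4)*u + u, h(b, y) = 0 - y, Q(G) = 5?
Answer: -140400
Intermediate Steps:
Y = -468
h(b, y) = -y
A(u, x) = u + u*(-8 + u) (A(u, x) = (u - 8)*u + u = (-8 + u)*u + u = u*(-8 + u) + u = u + u*(-8 + u))
q(f) = -f²*(-7 - f) (q(f) = ((-f)*(-7 - f))*f = (-f*(-7 - f))*f = -f²*(-7 - f))
q(Q(-1))*Y = (5²*(7 + 5))*(-468) = (25*12)*(-468) = 300*(-468) = -140400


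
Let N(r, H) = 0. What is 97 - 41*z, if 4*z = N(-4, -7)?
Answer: 97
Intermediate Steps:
z = 0 (z = (¼)*0 = 0)
97 - 41*z = 97 - 41*0 = 97 + 0 = 97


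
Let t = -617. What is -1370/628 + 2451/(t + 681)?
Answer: 362887/10048 ≈ 36.115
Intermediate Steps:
-1370/628 + 2451/(t + 681) = -1370/628 + 2451/(-617 + 681) = -1370*1/628 + 2451/64 = -685/314 + 2451*(1/64) = -685/314 + 2451/64 = 362887/10048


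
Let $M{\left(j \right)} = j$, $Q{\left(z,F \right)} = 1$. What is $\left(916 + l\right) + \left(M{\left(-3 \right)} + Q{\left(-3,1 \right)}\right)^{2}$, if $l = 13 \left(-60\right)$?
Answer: $140$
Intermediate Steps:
$l = -780$
$\left(916 + l\right) + \left(M{\left(-3 \right)} + Q{\left(-3,1 \right)}\right)^{2} = \left(916 - 780\right) + \left(-3 + 1\right)^{2} = 136 + \left(-2\right)^{2} = 136 + 4 = 140$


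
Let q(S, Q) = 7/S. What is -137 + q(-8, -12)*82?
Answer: -835/4 ≈ -208.75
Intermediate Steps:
-137 + q(-8, -12)*82 = -137 + (7/(-8))*82 = -137 + (7*(-⅛))*82 = -137 - 7/8*82 = -137 - 287/4 = -835/4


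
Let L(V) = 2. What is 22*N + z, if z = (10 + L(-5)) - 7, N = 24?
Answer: 533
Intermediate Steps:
z = 5 (z = (10 + 2) - 7 = 12 - 7 = 5)
22*N + z = 22*24 + 5 = 528 + 5 = 533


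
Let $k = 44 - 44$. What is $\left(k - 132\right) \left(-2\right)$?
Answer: $264$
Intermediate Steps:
$k = 0$ ($k = 44 - 44 = 0$)
$\left(k - 132\right) \left(-2\right) = \left(0 - 132\right) \left(-2\right) = \left(-132\right) \left(-2\right) = 264$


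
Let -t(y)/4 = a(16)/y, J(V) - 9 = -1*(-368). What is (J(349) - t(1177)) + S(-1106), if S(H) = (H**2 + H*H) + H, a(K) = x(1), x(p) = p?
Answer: 2878639515/1177 ≈ 2.4457e+6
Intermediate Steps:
a(K) = 1
J(V) = 377 (J(V) = 9 - 1*(-368) = 9 + 368 = 377)
t(y) = -4/y
S(H) = H + 2*H**2 (S(H) = (H**2 + H**2) + H = 2*H**2 + H = H + 2*H**2)
(J(349) - t(1177)) + S(-1106) = (377 - (-4)/1177) - 1106*(1 + 2*(-1106)) = (377 - (-4)/1177) - 1106*(1 - 2212) = (377 - 1*(-4/1177)) - 1106*(-2211) = (377 + 4/1177) + 2445366 = 443733/1177 + 2445366 = 2878639515/1177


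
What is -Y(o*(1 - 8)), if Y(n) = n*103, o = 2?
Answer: 1442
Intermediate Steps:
Y(n) = 103*n
-Y(o*(1 - 8)) = -103*2*(1 - 8) = -103*2*(-7) = -103*(-14) = -1*(-1442) = 1442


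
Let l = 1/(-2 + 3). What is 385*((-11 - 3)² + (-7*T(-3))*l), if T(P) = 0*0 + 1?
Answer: 72765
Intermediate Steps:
l = 1 (l = 1/1 = 1)
T(P) = 1 (T(P) = 0 + 1 = 1)
385*((-11 - 3)² + (-7*T(-3))*l) = 385*((-11 - 3)² - 7*1*1) = 385*((-14)² - 7*1) = 385*(196 - 7) = 385*189 = 72765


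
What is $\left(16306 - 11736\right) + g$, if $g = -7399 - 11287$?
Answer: $-14116$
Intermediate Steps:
$g = -18686$ ($g = -7399 - 11287 = -18686$)
$\left(16306 - 11736\right) + g = \left(16306 - 11736\right) - 18686 = 4570 - 18686 = -14116$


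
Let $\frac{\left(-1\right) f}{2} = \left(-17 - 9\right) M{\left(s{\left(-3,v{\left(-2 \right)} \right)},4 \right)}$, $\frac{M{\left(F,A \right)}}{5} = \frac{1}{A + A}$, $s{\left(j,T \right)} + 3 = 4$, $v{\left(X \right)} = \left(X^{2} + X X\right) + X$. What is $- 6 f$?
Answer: $-195$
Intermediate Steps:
$v{\left(X \right)} = X + 2 X^{2}$ ($v{\left(X \right)} = \left(X^{2} + X^{2}\right) + X = 2 X^{2} + X = X + 2 X^{2}$)
$s{\left(j,T \right)} = 1$ ($s{\left(j,T \right)} = -3 + 4 = 1$)
$M{\left(F,A \right)} = \frac{5}{2 A}$ ($M{\left(F,A \right)} = \frac{5}{A + A} = \frac{5}{2 A}$)
$f = \frac{65}{2}$ ($f = - 2 \left(-17 - 9\right) \frac{5}{2 \cdot 4} = - 2 \left(- 26 \cdot \frac{5}{2} \cdot \frac{1}{4}\right) = - 2 \left(\left(-26\right) \frac{5}{8}\right) = \left(-2\right) \left(- \frac{65}{4}\right) = \frac{65}{2} \approx 32.5$)
$- 6 f = \left(-6\right) \frac{65}{2} = -195$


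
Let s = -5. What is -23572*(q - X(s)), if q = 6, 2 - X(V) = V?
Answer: 23572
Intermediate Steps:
X(V) = 2 - V
-23572*(q - X(s)) = -23572*(6 - (2 - 1*(-5))) = -23572*(6 - (2 + 5)) = -23572*(6 - 1*7) = -23572*(6 - 7) = -23572*(-1) = 23572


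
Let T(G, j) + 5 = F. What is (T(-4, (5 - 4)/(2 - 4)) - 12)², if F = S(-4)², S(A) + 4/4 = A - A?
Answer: 256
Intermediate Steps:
S(A) = -1 (S(A) = -1 + (A - A) = -1 + 0 = -1)
F = 1 (F = (-1)² = 1)
T(G, j) = -4 (T(G, j) = -5 + 1 = -4)
(T(-4, (5 - 4)/(2 - 4)) - 12)² = (-4 - 12)² = (-16)² = 256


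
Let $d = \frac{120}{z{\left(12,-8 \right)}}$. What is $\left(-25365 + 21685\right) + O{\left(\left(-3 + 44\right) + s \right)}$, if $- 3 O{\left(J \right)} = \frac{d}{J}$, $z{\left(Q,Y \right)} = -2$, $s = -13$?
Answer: $- \frac{25755}{7} \approx -3679.3$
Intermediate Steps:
$d = -60$ ($d = \frac{120}{-2} = 120 \left(- \frac{1}{2}\right) = -60$)
$O{\left(J \right)} = \frac{20}{J}$ ($O{\left(J \right)} = - \frac{\left(-60\right) \frac{1}{J}}{3} = \frac{20}{J}$)
$\left(-25365 + 21685\right) + O{\left(\left(-3 + 44\right) + s \right)} = \left(-25365 + 21685\right) + \frac{20}{\left(-3 + 44\right) - 13} = -3680 + \frac{20}{41 - 13} = -3680 + \frac{20}{28} = -3680 + 20 \cdot \frac{1}{28} = -3680 + \frac{5}{7} = - \frac{25755}{7}$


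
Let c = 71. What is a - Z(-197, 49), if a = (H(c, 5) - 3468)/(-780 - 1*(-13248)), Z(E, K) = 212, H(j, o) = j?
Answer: -2646613/12468 ≈ -212.27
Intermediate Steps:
a = -3397/12468 (a = (71 - 3468)/(-780 - 1*(-13248)) = -3397/(-780 + 13248) = -3397/12468 ≈ -0.27246)
a - Z(-197, 49) = -3397/12468 - 1*212 = -3397/12468 - 212 = -2646613/12468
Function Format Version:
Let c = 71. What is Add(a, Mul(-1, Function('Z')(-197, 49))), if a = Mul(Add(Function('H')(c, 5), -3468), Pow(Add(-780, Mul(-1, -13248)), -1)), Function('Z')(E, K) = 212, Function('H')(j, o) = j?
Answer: Rational(-2646613, 12468) ≈ -212.27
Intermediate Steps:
a = Rational(-3397, 12468) (a = Mul(Add(71, -3468), Pow(Add(-780, Mul(-1, -13248)), -1)) = Mul(-3397, Pow(Add(-780, 13248), -1)) = Mul(-3397, Pow(12468, -1)) = Mul(-3397, Rational(1, 12468)) = Rational(-3397, 12468) ≈ -0.27246)
Add(a, Mul(-1, Function('Z')(-197, 49))) = Add(Rational(-3397, 12468), Mul(-1, 212)) = Add(Rational(-3397, 12468), -212) = Rational(-2646613, 12468)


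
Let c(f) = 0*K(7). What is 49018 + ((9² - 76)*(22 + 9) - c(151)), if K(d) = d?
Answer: 49173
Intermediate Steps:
c(f) = 0 (c(f) = 0*7 = 0)
49018 + ((9² - 76)*(22 + 9) - c(151)) = 49018 + ((9² - 76)*(22 + 9) - 1*0) = 49018 + ((81 - 76)*31 + 0) = 49018 + (5*31 + 0) = 49018 + (155 + 0) = 49018 + 155 = 49173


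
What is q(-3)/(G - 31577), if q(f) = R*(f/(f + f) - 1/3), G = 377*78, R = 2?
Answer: -1/6513 ≈ -0.00015354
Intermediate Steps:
G = 29406
q(f) = ⅓ (q(f) = 2*(f/(f + f) - 1/3) = 2*(f/((2*f)) - 1*⅓) = 2*(f*(1/(2*f)) - ⅓) = 2*(½ - ⅓) = 2*(⅙) = ⅓)
q(-3)/(G - 31577) = (⅓)/(29406 - 31577) = (⅓)/(-2171) = -1/2171*⅓ = -1/6513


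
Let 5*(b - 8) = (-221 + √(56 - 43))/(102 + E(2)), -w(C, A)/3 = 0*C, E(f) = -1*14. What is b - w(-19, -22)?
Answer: 3299/440 + √13/440 ≈ 7.5059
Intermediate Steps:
E(f) = -14
w(C, A) = 0 (w(C, A) = -0*C = -3*0 = 0)
b = 3299/440 + √13/440 (b = 8 + ((-221 + √(56 - 43))/(102 - 14))/5 = 8 + ((-221 + √13)/88)/5 = 8 + ((-221 + √13)*(1/88))/5 = 8 + (-221/88 + √13/88)/5 = 8 + (-221/440 + √13/440) = 3299/440 + √13/440 ≈ 7.5059)
b - w(-19, -22) = (3299/440 + √13/440) - 1*0 = (3299/440 + √13/440) + 0 = 3299/440 + √13/440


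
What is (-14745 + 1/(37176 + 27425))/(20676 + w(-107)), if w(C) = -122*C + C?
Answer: -952541744/2172079423 ≈ -0.43854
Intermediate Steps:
w(C) = -121*C
(-14745 + 1/(37176 + 27425))/(20676 + w(-107)) = (-14745 + 1/(37176 + 27425))/(20676 - 121*(-107)) = (-14745 + 1/64601)/(20676 + 12947) = (-14745 + 1/64601)/33623 = -952541744/64601*1/33623 = -952541744/2172079423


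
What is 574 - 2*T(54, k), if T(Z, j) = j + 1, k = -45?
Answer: 662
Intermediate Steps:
T(Z, j) = 1 + j
574 - 2*T(54, k) = 574 - 2*(1 - 45) = 574 - 2*(-44) = 574 + 88 = 662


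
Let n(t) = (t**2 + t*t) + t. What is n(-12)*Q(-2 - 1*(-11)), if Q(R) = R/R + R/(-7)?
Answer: -552/7 ≈ -78.857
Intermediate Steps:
Q(R) = 1 - R/7 (Q(R) = 1 + R*(-1/7) = 1 - R/7)
n(t) = t + 2*t**2 (n(t) = (t**2 + t**2) + t = 2*t**2 + t = t + 2*t**2)
n(-12)*Q(-2 - 1*(-11)) = (-12*(1 + 2*(-12)))*(1 - (-2 - 1*(-11))/7) = (-12*(1 - 24))*(1 - (-2 + 11)/7) = (-12*(-23))*(1 - 1/7*9) = 276*(1 - 9/7) = 276*(-2/7) = -552/7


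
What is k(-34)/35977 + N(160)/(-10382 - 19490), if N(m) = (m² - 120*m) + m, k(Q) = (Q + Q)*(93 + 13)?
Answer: -28207906/67169059 ≈ -0.41995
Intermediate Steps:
k(Q) = 212*Q (k(Q) = (2*Q)*106 = 212*Q)
N(m) = m² - 119*m
k(-34)/35977 + N(160)/(-10382 - 19490) = (212*(-34))/35977 + (160*(-119 + 160))/(-10382 - 19490) = -7208*1/35977 + (160*41)/(-29872) = -7208/35977 + 6560*(-1/29872) = -7208/35977 - 410/1867 = -28207906/67169059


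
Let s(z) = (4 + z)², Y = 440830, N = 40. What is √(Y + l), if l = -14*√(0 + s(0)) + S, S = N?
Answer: √440814 ≈ 663.94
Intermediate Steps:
S = 40
l = -16 (l = -14*√(0 + (4 + 0)²) + 40 = -14*√(0 + 4²) + 40 = -14*√(0 + 16) + 40 = -14*√16 + 40 = -14*4 + 40 = -56 + 40 = -16)
√(Y + l) = √(440830 - 16) = √440814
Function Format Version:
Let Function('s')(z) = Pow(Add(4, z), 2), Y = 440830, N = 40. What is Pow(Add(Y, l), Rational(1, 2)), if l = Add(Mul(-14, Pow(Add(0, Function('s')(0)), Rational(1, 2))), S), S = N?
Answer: Pow(440814, Rational(1, 2)) ≈ 663.94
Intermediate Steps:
S = 40
l = -16 (l = Add(Mul(-14, Pow(Add(0, Pow(Add(4, 0), 2)), Rational(1, 2))), 40) = Add(Mul(-14, Pow(Add(0, Pow(4, 2)), Rational(1, 2))), 40) = Add(Mul(-14, Pow(Add(0, 16), Rational(1, 2))), 40) = Add(Mul(-14, Pow(16, Rational(1, 2))), 40) = Add(Mul(-14, 4), 40) = Add(-56, 40) = -16)
Pow(Add(Y, l), Rational(1, 2)) = Pow(Add(440830, -16), Rational(1, 2)) = Pow(440814, Rational(1, 2))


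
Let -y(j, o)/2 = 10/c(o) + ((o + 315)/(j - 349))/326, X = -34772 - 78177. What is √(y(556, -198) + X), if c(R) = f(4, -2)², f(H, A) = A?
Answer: I*√1587568631691/3749 ≈ 336.09*I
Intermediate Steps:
X = -112949
c(R) = 4 (c(R) = (-2)² = 4)
y(j, o) = -5 - (315 + o)/(163*(-349 + j)) (y(j, o) = -2*(10/4 + ((o + 315)/(j - 349))/326) = -2*(10*(¼) + ((315 + o)/(-349 + j))*(1/326)) = -2*(5/2 + ((315 + o)/(-349 + j))*(1/326)) = -2*(5/2 + (315 + o)/(326*(-349 + j))) = -5 - (315 + o)/(163*(-349 + j)))
√(y(556, -198) + X) = √((284120 - 1*(-198) - 815*556)/(163*(-349 + 556)) - 112949) = √((1/163)*(284120 + 198 - 453140)/207 - 112949) = √((1/163)*(1/207)*(-168822) - 112949) = √(-18758/3749 - 112949) = √(-423464559/3749) = I*√1587568631691/3749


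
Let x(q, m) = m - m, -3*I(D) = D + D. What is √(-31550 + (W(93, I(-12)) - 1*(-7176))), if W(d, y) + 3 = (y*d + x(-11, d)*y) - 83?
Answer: 154*I ≈ 154.0*I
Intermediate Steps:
I(D) = -2*D/3 (I(D) = -(D + D)/3 = -2*D/3)
x(q, m) = 0
W(d, y) = -86 + d*y (W(d, y) = -3 + ((y*d + 0*y) - 83) = -3 + ((d*y + 0) - 83) = -3 + (d*y - 83) = -3 + (-83 + d*y) = -86 + d*y)
√(-31550 + (W(93, I(-12)) - 1*(-7176))) = √(-31550 + ((-86 + 93*(-⅔*(-12))) - 1*(-7176))) = √(-31550 + ((-86 + 93*8) + 7176)) = √(-31550 + ((-86 + 744) + 7176)) = √(-31550 + (658 + 7176)) = √(-31550 + 7834) = √(-23716) = 154*I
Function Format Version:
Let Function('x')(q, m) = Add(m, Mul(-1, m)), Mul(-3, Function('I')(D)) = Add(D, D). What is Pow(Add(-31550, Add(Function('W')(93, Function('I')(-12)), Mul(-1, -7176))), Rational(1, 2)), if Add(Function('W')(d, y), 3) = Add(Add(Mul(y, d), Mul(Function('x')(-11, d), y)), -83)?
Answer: Mul(154, I) ≈ Mul(154.00, I)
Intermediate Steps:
Function('I')(D) = Mul(Rational(-2, 3), D) (Function('I')(D) = Mul(Rational(-1, 3), Add(D, D)) = Mul(Rational(-1, 3), Mul(2, D)) = Mul(Rational(-2, 3), D))
Function('x')(q, m) = 0
Function('W')(d, y) = Add(-86, Mul(d, y)) (Function('W')(d, y) = Add(-3, Add(Add(Mul(y, d), Mul(0, y)), -83)) = Add(-3, Add(Add(Mul(d, y), 0), -83)) = Add(-3, Add(Mul(d, y), -83)) = Add(-3, Add(-83, Mul(d, y))) = Add(-86, Mul(d, y)))
Pow(Add(-31550, Add(Function('W')(93, Function('I')(-12)), Mul(-1, -7176))), Rational(1, 2)) = Pow(Add(-31550, Add(Add(-86, Mul(93, Mul(Rational(-2, 3), -12))), Mul(-1, -7176))), Rational(1, 2)) = Pow(Add(-31550, Add(Add(-86, Mul(93, 8)), 7176)), Rational(1, 2)) = Pow(Add(-31550, Add(Add(-86, 744), 7176)), Rational(1, 2)) = Pow(Add(-31550, Add(658, 7176)), Rational(1, 2)) = Pow(Add(-31550, 7834), Rational(1, 2)) = Pow(-23716, Rational(1, 2)) = Mul(154, I)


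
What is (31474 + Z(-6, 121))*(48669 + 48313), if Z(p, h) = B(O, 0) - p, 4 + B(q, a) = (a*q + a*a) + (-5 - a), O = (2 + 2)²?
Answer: 3052120522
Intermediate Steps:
O = 16 (O = 4² = 16)
B(q, a) = -9 + a² - a + a*q (B(q, a) = -4 + ((a*q + a*a) + (-5 - a)) = -4 + ((a*q + a²) + (-5 - a)) = -4 + ((a² + a*q) + (-5 - a)) = -4 + (-5 + a² - a + a*q) = -9 + a² - a + a*q)
Z(p, h) = -9 - p (Z(p, h) = (-9 + 0² - 1*0 + 0*16) - p = (-9 + 0 + 0 + 0) - p = -9 - p)
(31474 + Z(-6, 121))*(48669 + 48313) = (31474 + (-9 - 1*(-6)))*(48669 + 48313) = (31474 + (-9 + 6))*96982 = (31474 - 3)*96982 = 31471*96982 = 3052120522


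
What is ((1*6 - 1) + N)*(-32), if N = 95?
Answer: -3200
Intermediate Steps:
((1*6 - 1) + N)*(-32) = ((1*6 - 1) + 95)*(-32) = ((6 - 1) + 95)*(-32) = (5 + 95)*(-32) = 100*(-32) = -3200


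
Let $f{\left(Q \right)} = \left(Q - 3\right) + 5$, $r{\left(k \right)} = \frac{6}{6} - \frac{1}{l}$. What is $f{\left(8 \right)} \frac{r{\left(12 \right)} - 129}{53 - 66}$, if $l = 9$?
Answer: $\frac{11530}{117} \approx 98.547$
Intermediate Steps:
$r{\left(k \right)} = \frac{8}{9}$ ($r{\left(k \right)} = \frac{6}{6} - \frac{1}{9} = 6 \cdot \frac{1}{6} - \frac{1}{9} = 1 - \frac{1}{9} = \frac{8}{9}$)
$f{\left(Q \right)} = 2 + Q$ ($f{\left(Q \right)} = \left(-3 + Q\right) + 5 = 2 + Q$)
$f{\left(8 \right)} \frac{r{\left(12 \right)} - 129}{53 - 66} = \left(2 + 8\right) \frac{\frac{8}{9} - 129}{53 - 66} = 10 \left(- \frac{1153}{9 \left(-13\right)}\right) = 10 \left(\left(- \frac{1153}{9}\right) \left(- \frac{1}{13}\right)\right) = 10 \cdot \frac{1153}{117} = \frac{11530}{117}$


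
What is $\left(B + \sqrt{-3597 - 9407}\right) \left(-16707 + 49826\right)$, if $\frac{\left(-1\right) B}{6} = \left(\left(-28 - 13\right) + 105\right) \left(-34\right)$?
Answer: $432401664 + 66238 i \sqrt{3251} \approx 4.324 \cdot 10^{8} + 3.7767 \cdot 10^{6} i$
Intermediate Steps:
$B = 13056$ ($B = - 6 \left(\left(-28 - 13\right) + 105\right) \left(-34\right) = - 6 \left(-41 + 105\right) \left(-34\right) = - 6 \cdot 64 \left(-34\right) = \left(-6\right) \left(-2176\right) = 13056$)
$\left(B + \sqrt{-3597 - 9407}\right) \left(-16707 + 49826\right) = \left(13056 + \sqrt{-3597 - 9407}\right) \left(-16707 + 49826\right) = \left(13056 + \sqrt{-13004}\right) 33119 = \left(13056 + 2 i \sqrt{3251}\right) 33119 = 432401664 + 66238 i \sqrt{3251}$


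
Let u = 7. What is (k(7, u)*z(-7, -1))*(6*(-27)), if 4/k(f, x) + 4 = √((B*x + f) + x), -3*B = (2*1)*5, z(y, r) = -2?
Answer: -3888/19 - 648*I*√21/19 ≈ -204.63 - 156.29*I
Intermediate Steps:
B = -10/3 (B = -2*1*5/3 = -2*5/3 = -⅓*10 = -10/3 ≈ -3.3333)
k(f, x) = 4/(-4 + √(f - 7*x/3)) (k(f, x) = 4/(-4 + √((-10*x/3 + f) + x)) = 4/(-4 + √((f - 10*x/3) + x)) = 4/(-4 + √(f - 7*x/3)))
(k(7, u)*z(-7, -1))*(6*(-27)) = ((12/(-12 + √3*√(-7*7 + 3*7)))*(-2))*(6*(-27)) = ((12/(-12 + √3*√(-49 + 21)))*(-2))*(-162) = ((12/(-12 + √3*√(-28)))*(-2))*(-162) = ((12/(-12 + √3*(2*I*√7)))*(-2))*(-162) = ((12/(-12 + 2*I*√21))*(-2))*(-162) = -24/(-12 + 2*I*√21)*(-162) = 3888/(-12 + 2*I*√21)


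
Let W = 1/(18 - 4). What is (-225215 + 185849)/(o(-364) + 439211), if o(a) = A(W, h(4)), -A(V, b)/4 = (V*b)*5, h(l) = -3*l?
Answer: -275562/3074597 ≈ -0.089625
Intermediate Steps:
W = 1/14 ≈ 0.071429
A(V, b) = -20*V*b (A(V, b) = -4*V*b*5 = -20*V*b)
o(a) = 120/7 (o(a) = -20*1/14*(-3*4) = -20*1/14*(-12) = 120/7)
(-225215 + 185849)/(o(-364) + 439211) = (-225215 + 185849)/(120/7 + 439211) = -39366/3074597/7 = -39366*7/3074597 = -275562/3074597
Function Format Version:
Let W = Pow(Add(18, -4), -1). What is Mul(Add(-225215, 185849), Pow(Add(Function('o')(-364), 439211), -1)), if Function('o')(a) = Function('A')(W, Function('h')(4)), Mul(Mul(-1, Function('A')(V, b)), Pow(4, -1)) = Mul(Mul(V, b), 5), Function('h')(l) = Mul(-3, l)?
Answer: Rational(-275562, 3074597) ≈ -0.089625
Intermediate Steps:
W = Rational(1, 14) (W = Pow(14, -1) = Rational(1, 14) ≈ 0.071429)
Function('A')(V, b) = Mul(-20, V, b) (Function('A')(V, b) = Mul(-4, Mul(Mul(V, b), 5)) = Mul(-4, Mul(5, V, b)) = Mul(-20, V, b))
Function('o')(a) = Rational(120, 7) (Function('o')(a) = Mul(-20, Rational(1, 14), Mul(-3, 4)) = Mul(-20, Rational(1, 14), -12) = Rational(120, 7))
Mul(Add(-225215, 185849), Pow(Add(Function('o')(-364), 439211), -1)) = Mul(Add(-225215, 185849), Pow(Add(Rational(120, 7), 439211), -1)) = Mul(-39366, Pow(Rational(3074597, 7), -1)) = Mul(-39366, Rational(7, 3074597)) = Rational(-275562, 3074597)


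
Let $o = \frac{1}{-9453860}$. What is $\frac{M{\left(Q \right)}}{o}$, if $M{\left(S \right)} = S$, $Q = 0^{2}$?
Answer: $0$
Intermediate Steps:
$Q = 0$
$o = - \frac{1}{9453860} \approx -1.0578 \cdot 10^{-7}$
$\frac{M{\left(Q \right)}}{o} = \frac{0}{- \frac{1}{9453860}} = 0 \left(-9453860\right) = 0$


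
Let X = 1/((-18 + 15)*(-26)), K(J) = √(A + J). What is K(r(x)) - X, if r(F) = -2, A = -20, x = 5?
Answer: -1/78 + I*√22 ≈ -0.012821 + 4.6904*I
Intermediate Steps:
K(J) = √(-20 + J)
X = 1/78 (X = 1/(-3*(-26)) = 1/78 ≈ 0.012821)
K(r(x)) - X = √(-20 - 2) - 1*1/78 = √(-22) - 1/78 = I*√22 - 1/78 = -1/78 + I*√22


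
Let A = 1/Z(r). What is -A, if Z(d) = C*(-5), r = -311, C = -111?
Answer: -1/555 ≈ -0.0018018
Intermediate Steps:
Z(d) = 555 (Z(d) = -111*(-5) = 555)
A = 1/555 ≈ 0.0018018
-A = -1*1/555 = -1/555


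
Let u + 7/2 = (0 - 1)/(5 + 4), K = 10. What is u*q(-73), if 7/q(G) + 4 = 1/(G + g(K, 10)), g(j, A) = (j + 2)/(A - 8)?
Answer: 30485/4842 ≈ 6.2960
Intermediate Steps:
g(j, A) = (2 + j)/(-8 + A)
q(G) = 7/(-4 + 1/(6 + G)) (q(G) = 7/(-4 + 1/(G + (2 + 10)/(-8 + 10))) = 7/(-4 + 1/(G + 12/2)) = 7/(-4 + 1/(G + (½)*12)) = 7/(-4 + 1/(G + 6)) = 7/(-4 + 1/(6 + G)))
u = -65/18 (u = -7/2 + (0 - 1)/(5 + 4) = -7/2 - 1/9 = -7/2 - 1*⅑ = -7/2 - ⅑ = -65/18 ≈ -3.6111)
u*q(-73) = -455*(-6 - 1*(-73))/(18*(23 + 4*(-73))) = -455*(-6 + 73)/(18*(23 - 292)) = -455*67/(18*(-269)) = -455*(-1)*67/(18*269) = -65/18*(-469/269) = 30485/4842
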